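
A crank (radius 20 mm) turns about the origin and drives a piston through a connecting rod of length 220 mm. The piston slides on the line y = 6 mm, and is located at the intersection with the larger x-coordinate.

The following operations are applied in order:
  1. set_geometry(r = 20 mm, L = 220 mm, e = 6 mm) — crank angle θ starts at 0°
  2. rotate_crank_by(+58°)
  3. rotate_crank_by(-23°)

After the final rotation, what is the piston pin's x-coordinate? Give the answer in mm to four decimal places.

236.3150

set_geometry: r = 20 mm, L = 220 mm, e = 6 mm; θ ← 0°
rotate_crank_by(+58°): θ ← 0° +58° = 58°
rotate_crank_by(-23°): θ ← 58° -23° = 35°
crank pin P = (r cos θ, r sin θ) = (16.383041, 11.471529)
h = r sin θ − e = 11.471529 − 6 = 5.471529
x = r cos θ + √(L² − h²) = 16.383041 + √(48400.0 − 29.9376) = 16.383041 + 219.931949 = 236.314990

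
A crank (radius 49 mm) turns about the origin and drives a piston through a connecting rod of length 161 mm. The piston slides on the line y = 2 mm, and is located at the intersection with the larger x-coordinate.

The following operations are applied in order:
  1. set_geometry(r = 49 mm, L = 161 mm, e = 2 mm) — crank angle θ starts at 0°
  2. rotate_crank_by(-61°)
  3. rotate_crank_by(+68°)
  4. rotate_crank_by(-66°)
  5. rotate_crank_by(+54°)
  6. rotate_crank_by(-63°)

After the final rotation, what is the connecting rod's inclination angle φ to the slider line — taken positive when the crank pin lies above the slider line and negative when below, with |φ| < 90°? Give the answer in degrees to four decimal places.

set_geometry: r = 49 mm, L = 161 mm, e = 2 mm; θ ← 0°
rotate_crank_by(-61°): θ ← 0° -61° = -61°
rotate_crank_by(+68°): θ ← -61° +68° = 7°
rotate_crank_by(-66°): θ ← 7° -66° = -59°
rotate_crank_by(+54°): θ ← -59° +54° = -5°
rotate_crank_by(-63°): θ ← -5° -63° = -68°
crank pin P = (r cos θ, r sin θ) = (18.355723, -45.432009)
h = r sin θ − e = -45.432009 − 2 = -47.432009
sin φ = h / L = -47.432009 / 161 = -0.29460875
φ = arcsin(-0.29460875) = -17.134078°

-17.1341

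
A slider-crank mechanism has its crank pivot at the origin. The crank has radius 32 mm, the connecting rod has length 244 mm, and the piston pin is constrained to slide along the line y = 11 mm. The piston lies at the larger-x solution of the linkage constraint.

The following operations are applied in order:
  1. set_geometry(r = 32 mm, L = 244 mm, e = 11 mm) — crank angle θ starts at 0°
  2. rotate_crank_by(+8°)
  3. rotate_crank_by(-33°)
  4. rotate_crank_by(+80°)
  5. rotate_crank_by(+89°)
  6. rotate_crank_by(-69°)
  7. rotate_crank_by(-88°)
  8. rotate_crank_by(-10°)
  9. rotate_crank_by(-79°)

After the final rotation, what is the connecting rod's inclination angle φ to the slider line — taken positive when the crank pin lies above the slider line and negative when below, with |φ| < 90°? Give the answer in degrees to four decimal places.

set_geometry: r = 32 mm, L = 244 mm, e = 11 mm; θ ← 0°
rotate_crank_by(+8°): θ ← 0° +8° = 8°
rotate_crank_by(-33°): θ ← 8° -33° = -25°
rotate_crank_by(+80°): θ ← -25° +80° = 55°
rotate_crank_by(+89°): θ ← 55° +89° = 144°
rotate_crank_by(-69°): θ ← 144° -69° = 75°
rotate_crank_by(-88°): θ ← 75° -88° = -13°
rotate_crank_by(-10°): θ ← -13° -10° = -23°
rotate_crank_by(-79°): θ ← -23° -79° = -102°
crank pin P = (r cos θ, r sin θ) = (-6.653174, -31.300723)
h = r sin θ − e = -31.300723 − 11 = -42.300723
sin φ = h / L = -42.300723 / 244 = -0.17336362
φ = arcsin(-0.17336362) = -9.983445°

-9.9834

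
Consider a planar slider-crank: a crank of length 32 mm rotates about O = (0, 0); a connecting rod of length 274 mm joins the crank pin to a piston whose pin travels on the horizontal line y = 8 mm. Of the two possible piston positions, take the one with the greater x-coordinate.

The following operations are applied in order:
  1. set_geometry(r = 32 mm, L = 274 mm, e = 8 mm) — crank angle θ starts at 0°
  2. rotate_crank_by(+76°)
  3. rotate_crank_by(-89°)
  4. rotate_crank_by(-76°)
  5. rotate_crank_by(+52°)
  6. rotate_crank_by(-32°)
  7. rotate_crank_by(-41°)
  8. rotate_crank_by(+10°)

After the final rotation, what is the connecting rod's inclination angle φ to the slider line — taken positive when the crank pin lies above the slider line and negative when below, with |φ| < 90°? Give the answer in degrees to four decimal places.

set_geometry: r = 32 mm, L = 274 mm, e = 8 mm; θ ← 0°
rotate_crank_by(+76°): θ ← 0° +76° = 76°
rotate_crank_by(-89°): θ ← 76° -89° = -13°
rotate_crank_by(-76°): θ ← -13° -76° = -89°
rotate_crank_by(+52°): θ ← -89° +52° = -37°
rotate_crank_by(-32°): θ ← -37° -32° = -69°
rotate_crank_by(-41°): θ ← -69° -41° = -110°
rotate_crank_by(+10°): θ ← -110° +10° = -100°
crank pin P = (r cos θ, r sin θ) = (-5.556742, -31.513848)
h = r sin θ − e = -31.513848 − 8 = -39.513848
sin φ = h / L = -39.513848 / 274 = -0.14421112
φ = arcsin(-0.14421112) = -8.291600°

-8.2916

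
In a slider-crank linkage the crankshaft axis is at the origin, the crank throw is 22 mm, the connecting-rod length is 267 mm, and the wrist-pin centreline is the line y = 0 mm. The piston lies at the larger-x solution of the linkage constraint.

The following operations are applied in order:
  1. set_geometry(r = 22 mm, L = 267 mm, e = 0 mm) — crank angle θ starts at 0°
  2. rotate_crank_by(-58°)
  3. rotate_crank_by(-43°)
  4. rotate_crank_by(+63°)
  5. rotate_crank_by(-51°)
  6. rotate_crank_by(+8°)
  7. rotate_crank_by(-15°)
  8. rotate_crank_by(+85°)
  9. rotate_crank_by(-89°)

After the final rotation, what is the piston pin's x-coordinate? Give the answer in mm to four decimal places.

262.2993

set_geometry: r = 22 mm, L = 267 mm, e = 0 mm; θ ← 0°
rotate_crank_by(-58°): θ ← 0° -58° = -58°
rotate_crank_by(-43°): θ ← -58° -43° = -101°
rotate_crank_by(+63°): θ ← -101° +63° = -38°
rotate_crank_by(-51°): θ ← -38° -51° = -89°
rotate_crank_by(+8°): θ ← -89° +8° = -81°
rotate_crank_by(-15°): θ ← -81° -15° = -96°
rotate_crank_by(+85°): θ ← -96° +85° = -11°
rotate_crank_by(-89°): θ ← -11° -89° = -100°
crank pin P = (r cos θ, r sin θ) = (-3.820260, -21.665771)
h = r sin θ − e = -21.665771 − 0 = -21.665771
x = r cos θ + √(L² − h²) = -3.820260 + √(71289.0 − 469.4056) = -3.820260 + 266.119511 = 262.299252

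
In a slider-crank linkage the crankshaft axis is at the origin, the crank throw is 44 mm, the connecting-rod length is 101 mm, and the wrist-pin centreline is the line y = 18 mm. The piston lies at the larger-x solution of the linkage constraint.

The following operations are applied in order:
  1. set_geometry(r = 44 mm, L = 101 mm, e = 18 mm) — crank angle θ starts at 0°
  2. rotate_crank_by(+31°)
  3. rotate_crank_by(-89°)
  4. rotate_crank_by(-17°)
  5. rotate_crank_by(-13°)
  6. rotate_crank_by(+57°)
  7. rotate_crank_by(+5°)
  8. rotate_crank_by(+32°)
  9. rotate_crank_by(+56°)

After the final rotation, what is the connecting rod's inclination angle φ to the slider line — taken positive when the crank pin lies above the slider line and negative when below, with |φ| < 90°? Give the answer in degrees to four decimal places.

set_geometry: r = 44 mm, L = 101 mm, e = 18 mm; θ ← 0°
rotate_crank_by(+31°): θ ← 0° +31° = 31°
rotate_crank_by(-89°): θ ← 31° -89° = -58°
rotate_crank_by(-17°): θ ← -58° -17° = -75°
rotate_crank_by(-13°): θ ← -75° -13° = -88°
rotate_crank_by(+57°): θ ← -88° +57° = -31°
rotate_crank_by(+5°): θ ← -31° +5° = -26°
rotate_crank_by(+32°): θ ← -26° +32° = 6°
rotate_crank_by(+56°): θ ← 6° +56° = 62°
crank pin P = (r cos θ, r sin θ) = (20.656749, 38.849694)
h = r sin θ − e = 38.849694 − 18 = 20.849694
sin φ = h / L = 20.849694 / 101 = 0.20643261
φ = arcsin(0.20643261) = 11.913376°

11.9134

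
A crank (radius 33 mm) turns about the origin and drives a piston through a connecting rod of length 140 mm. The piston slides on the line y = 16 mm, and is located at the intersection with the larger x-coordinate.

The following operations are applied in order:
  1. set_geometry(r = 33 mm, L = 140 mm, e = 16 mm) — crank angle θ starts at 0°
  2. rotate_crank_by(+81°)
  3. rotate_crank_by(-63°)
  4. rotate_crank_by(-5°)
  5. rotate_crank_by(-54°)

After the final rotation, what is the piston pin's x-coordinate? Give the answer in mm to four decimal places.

set_geometry: r = 33 mm, L = 140 mm, e = 16 mm; θ ← 0°
rotate_crank_by(+81°): θ ← 0° +81° = 81°
rotate_crank_by(-63°): θ ← 81° -63° = 18°
rotate_crank_by(-5°): θ ← 18° -5° = 13°
rotate_crank_by(-54°): θ ← 13° -54° = -41°
crank pin P = (r cos θ, r sin θ) = (24.905416, -21.649948)
h = r sin θ − e = -21.649948 − 16 = -37.649948
x = r cos θ + √(L² − h²) = 24.905416 + √(19600.0 − 1417.5186) = 24.905416 + 134.842432 = 159.747848

159.7478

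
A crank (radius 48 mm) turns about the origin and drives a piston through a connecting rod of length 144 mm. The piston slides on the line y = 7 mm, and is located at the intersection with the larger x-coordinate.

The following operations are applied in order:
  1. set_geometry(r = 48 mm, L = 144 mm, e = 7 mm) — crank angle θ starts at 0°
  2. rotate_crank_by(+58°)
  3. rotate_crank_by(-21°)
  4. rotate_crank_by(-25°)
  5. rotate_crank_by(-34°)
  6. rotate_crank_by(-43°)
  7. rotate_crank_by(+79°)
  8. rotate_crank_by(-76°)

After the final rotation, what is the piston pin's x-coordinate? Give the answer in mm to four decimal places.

157.8028

set_geometry: r = 48 mm, L = 144 mm, e = 7 mm; θ ← 0°
rotate_crank_by(+58°): θ ← 0° +58° = 58°
rotate_crank_by(-21°): θ ← 58° -21° = 37°
rotate_crank_by(-25°): θ ← 37° -25° = 12°
rotate_crank_by(-34°): θ ← 12° -34° = -22°
rotate_crank_by(-43°): θ ← -22° -43° = -65°
rotate_crank_by(+79°): θ ← -65° +79° = 14°
rotate_crank_by(-76°): θ ← 14° -76° = -62°
crank pin P = (r cos θ, r sin θ) = (22.534635, -42.381484)
h = r sin θ − e = -42.381484 − 7 = -49.381484
x = r cos θ + √(L² − h²) = 22.534635 + √(20736.0 − 2438.5310) = 22.534635 + 135.268137 = 157.802772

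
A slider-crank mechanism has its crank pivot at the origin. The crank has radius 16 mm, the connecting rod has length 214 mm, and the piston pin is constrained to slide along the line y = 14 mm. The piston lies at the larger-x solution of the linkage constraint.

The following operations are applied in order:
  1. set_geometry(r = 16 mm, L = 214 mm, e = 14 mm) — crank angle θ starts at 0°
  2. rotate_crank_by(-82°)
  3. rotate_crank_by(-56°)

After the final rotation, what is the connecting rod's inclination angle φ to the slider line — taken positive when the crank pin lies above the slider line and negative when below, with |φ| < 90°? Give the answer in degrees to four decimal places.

-6.6295

set_geometry: r = 16 mm, L = 214 mm, e = 14 mm; θ ← 0°
rotate_crank_by(-82°): θ ← 0° -82° = -82°
rotate_crank_by(-56°): θ ← -82° -56° = -138°
crank pin P = (r cos θ, r sin θ) = (-11.890317, -10.706090)
h = r sin θ − e = -10.706090 − 14 = -24.706090
sin φ = h / L = -24.706090 / 214 = -0.11544902
φ = arcsin(-0.11544902) = -6.629524°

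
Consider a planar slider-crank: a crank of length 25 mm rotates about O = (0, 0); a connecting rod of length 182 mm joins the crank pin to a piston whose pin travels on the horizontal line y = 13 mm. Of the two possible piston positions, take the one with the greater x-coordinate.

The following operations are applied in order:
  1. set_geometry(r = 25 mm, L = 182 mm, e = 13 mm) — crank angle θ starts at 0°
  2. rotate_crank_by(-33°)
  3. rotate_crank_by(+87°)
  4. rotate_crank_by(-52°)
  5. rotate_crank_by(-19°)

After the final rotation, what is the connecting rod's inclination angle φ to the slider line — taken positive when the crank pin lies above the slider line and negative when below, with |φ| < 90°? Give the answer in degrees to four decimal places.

set_geometry: r = 25 mm, L = 182 mm, e = 13 mm; θ ← 0°
rotate_crank_by(-33°): θ ← 0° -33° = -33°
rotate_crank_by(+87°): θ ← -33° +87° = 54°
rotate_crank_by(-52°): θ ← 54° -52° = 2°
rotate_crank_by(-19°): θ ← 2° -19° = -17°
crank pin P = (r cos θ, r sin θ) = (23.907619, -7.309293)
h = r sin θ − e = -7.309293 − 13 = -20.309293
sin φ = h / L = -20.309293 / 182 = -0.11158952
φ = arcsin(-0.11158952) = -6.406953°

-6.4070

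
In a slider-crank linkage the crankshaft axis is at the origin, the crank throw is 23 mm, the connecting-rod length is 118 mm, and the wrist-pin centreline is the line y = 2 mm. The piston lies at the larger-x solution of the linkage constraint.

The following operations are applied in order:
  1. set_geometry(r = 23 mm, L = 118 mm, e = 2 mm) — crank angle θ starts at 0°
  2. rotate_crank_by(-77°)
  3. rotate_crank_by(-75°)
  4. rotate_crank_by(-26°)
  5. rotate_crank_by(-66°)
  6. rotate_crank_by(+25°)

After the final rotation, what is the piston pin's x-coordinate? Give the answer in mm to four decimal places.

set_geometry: r = 23 mm, L = 118 mm, e = 2 mm; θ ← 0°
rotate_crank_by(-77°): θ ← 0° -77° = -77°
rotate_crank_by(-75°): θ ← -77° -75° = -152°
rotate_crank_by(-26°): θ ← -152° -26° = -178°
rotate_crank_by(-66°): θ ← -178° -66° = -244°
rotate_crank_by(+25°): θ ← -244° +25° = -219°
crank pin P = (r cos θ, r sin θ) = (-17.874357, 14.474369)
h = r sin θ − e = 14.474369 − 2 = 12.474369
x = r cos θ + √(L² − h²) = -17.874357 + √(13924.0 − 155.6099) = -17.874357 + 117.338784 = 99.464426

99.4644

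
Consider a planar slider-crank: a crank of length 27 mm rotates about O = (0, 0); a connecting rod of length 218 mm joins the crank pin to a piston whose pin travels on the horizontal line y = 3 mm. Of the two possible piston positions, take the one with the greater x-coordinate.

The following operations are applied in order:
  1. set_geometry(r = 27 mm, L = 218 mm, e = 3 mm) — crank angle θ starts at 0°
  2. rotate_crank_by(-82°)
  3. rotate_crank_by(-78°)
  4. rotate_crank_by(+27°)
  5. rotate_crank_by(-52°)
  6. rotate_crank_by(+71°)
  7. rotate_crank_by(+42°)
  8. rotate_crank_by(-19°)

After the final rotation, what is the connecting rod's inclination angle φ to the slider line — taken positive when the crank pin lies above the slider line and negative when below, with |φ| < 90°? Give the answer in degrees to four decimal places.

set_geometry: r = 27 mm, L = 218 mm, e = 3 mm; θ ← 0°
rotate_crank_by(-82°): θ ← 0° -82° = -82°
rotate_crank_by(-78°): θ ← -82° -78° = -160°
rotate_crank_by(+27°): θ ← -160° +27° = -133°
rotate_crank_by(-52°): θ ← -133° -52° = -185°
rotate_crank_by(+71°): θ ← -185° +71° = -114°
rotate_crank_by(+42°): θ ← -114° +42° = -72°
rotate_crank_by(-19°): θ ← -72° -19° = -91°
crank pin P = (r cos θ, r sin θ) = (-0.471215, -26.995888)
h = r sin θ − e = -26.995888 − 3 = -29.995888
sin φ = h / L = -29.995888 / 218 = -0.13759582
φ = arcsin(-0.13759582) = -7.908750°

-7.9088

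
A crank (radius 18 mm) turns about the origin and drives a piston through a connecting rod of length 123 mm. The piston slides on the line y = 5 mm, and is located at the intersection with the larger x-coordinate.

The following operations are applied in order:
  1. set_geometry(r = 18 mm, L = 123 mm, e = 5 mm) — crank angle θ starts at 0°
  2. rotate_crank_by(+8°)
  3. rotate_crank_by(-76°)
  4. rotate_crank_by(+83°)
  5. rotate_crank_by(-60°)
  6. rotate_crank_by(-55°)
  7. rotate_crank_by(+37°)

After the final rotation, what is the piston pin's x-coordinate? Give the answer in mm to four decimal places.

129.3593

set_geometry: r = 18 mm, L = 123 mm, e = 5 mm; θ ← 0°
rotate_crank_by(+8°): θ ← 0° +8° = 8°
rotate_crank_by(-76°): θ ← 8° -76° = -68°
rotate_crank_by(+83°): θ ← -68° +83° = 15°
rotate_crank_by(-60°): θ ← 15° -60° = -45°
rotate_crank_by(-55°): θ ← -45° -55° = -100°
rotate_crank_by(+37°): θ ← -100° +37° = -63°
crank pin P = (r cos θ, r sin θ) = (8.171829, -16.038117)
h = r sin θ − e = -16.038117 − 5 = -21.038117
x = r cos θ + √(L² − h²) = 8.171829 + √(15129.0 − 442.6024) = 8.171829 + 121.187448 = 129.359277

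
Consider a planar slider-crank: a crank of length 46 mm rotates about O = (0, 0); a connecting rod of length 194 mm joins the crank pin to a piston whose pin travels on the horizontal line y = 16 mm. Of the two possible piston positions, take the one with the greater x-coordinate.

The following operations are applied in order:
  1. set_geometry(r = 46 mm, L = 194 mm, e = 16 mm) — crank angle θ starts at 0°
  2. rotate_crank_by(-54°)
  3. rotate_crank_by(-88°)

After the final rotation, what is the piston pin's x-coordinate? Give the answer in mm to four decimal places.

152.6210

set_geometry: r = 46 mm, L = 194 mm, e = 16 mm; θ ← 0°
rotate_crank_by(-54°): θ ← 0° -54° = -54°
rotate_crank_by(-88°): θ ← -54° -88° = -142°
crank pin P = (r cos θ, r sin θ) = (-36.248495, -28.320428)
h = r sin θ − e = -28.320428 − 16 = -44.320428
x = r cos θ + √(L² − h²) = -36.248495 + √(37636.0 − 1964.3003) = -36.248495 + 188.869531 = 152.621036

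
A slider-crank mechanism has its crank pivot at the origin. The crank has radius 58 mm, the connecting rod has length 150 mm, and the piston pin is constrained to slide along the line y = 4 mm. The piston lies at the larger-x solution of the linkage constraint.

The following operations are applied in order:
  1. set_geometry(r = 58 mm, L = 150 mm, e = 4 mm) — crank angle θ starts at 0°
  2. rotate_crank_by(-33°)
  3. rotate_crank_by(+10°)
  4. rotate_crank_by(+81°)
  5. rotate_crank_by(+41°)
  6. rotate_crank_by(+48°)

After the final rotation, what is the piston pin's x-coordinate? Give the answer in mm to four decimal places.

set_geometry: r = 58 mm, L = 150 mm, e = 4 mm; θ ← 0°
rotate_crank_by(-33°): θ ← 0° -33° = -33°
rotate_crank_by(+10°): θ ← -33° +10° = -23°
rotate_crank_by(+81°): θ ← -23° +81° = 58°
rotate_crank_by(+41°): θ ← 58° +41° = 99°
rotate_crank_by(+48°): θ ← 99° +48° = 147°
crank pin P = (r cos θ, r sin θ) = (-48.642893, 31.589064)
h = r sin θ − e = 31.589064 − 4 = 27.589064
x = r cos θ + √(L² − h²) = -48.642893 + √(22500.0 − 761.1565) = -48.642893 + 147.440983 = 98.798090

98.7981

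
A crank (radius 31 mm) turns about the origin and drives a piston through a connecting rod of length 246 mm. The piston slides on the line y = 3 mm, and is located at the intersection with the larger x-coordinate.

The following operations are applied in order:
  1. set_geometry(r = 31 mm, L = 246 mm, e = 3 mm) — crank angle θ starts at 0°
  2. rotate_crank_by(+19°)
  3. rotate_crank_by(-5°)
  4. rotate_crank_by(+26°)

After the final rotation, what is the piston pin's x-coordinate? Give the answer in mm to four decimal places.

269.1644

set_geometry: r = 31 mm, L = 246 mm, e = 3 mm; θ ← 0°
rotate_crank_by(+19°): θ ← 0° +19° = 19°
rotate_crank_by(-5°): θ ← 19° -5° = 14°
rotate_crank_by(+26°): θ ← 14° +26° = 40°
crank pin P = (r cos θ, r sin θ) = (23.747378, 19.926416)
h = r sin θ − e = 19.926416 − 3 = 16.926416
x = r cos θ + √(L² − h²) = 23.747378 + √(60516.0 − 286.5036) = 23.747378 + 245.416985 = 269.164363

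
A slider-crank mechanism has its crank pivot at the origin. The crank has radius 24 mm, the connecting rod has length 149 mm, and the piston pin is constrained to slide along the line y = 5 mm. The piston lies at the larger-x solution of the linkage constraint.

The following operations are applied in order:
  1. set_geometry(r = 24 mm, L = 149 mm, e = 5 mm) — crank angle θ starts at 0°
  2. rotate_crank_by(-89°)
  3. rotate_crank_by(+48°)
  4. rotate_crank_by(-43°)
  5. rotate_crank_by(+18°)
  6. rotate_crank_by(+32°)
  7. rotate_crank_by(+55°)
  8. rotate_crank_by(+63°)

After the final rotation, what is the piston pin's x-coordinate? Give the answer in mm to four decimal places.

150.3092

set_geometry: r = 24 mm, L = 149 mm, e = 5 mm; θ ← 0°
rotate_crank_by(-89°): θ ← 0° -89° = -89°
rotate_crank_by(+48°): θ ← -89° +48° = -41°
rotate_crank_by(-43°): θ ← -41° -43° = -84°
rotate_crank_by(+18°): θ ← -84° +18° = -66°
rotate_crank_by(+32°): θ ← -66° +32° = -34°
rotate_crank_by(+55°): θ ← -34° +55° = 21°
rotate_crank_by(+63°): θ ← 21° +63° = 84°
crank pin P = (r cos θ, r sin θ) = (2.508683, 23.868525)
h = r sin θ − e = 23.868525 − 5 = 18.868525
x = r cos θ + √(L² − h²) = 2.508683 + √(22201.0 − 356.0213) = 2.508683 + 147.800469 = 150.309152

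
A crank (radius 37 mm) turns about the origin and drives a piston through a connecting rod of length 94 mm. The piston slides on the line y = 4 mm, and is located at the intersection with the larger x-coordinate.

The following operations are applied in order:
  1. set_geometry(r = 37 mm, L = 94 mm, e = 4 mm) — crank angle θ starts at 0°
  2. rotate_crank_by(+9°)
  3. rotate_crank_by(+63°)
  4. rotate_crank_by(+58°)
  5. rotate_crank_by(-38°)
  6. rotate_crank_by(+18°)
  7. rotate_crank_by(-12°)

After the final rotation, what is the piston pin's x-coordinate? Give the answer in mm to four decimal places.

83.0018

set_geometry: r = 37 mm, L = 94 mm, e = 4 mm; θ ← 0°
rotate_crank_by(+9°): θ ← 0° +9° = 9°
rotate_crank_by(+63°): θ ← 9° +63° = 72°
rotate_crank_by(+58°): θ ← 72° +58° = 130°
rotate_crank_by(-38°): θ ← 130° -38° = 92°
rotate_crank_by(+18°): θ ← 92° +18° = 110°
rotate_crank_by(-12°): θ ← 110° -12° = 98°
crank pin P = (r cos θ, r sin θ) = (-5.149405, 36.639919)
h = r sin θ − e = 36.639919 − 4 = 32.639919
x = r cos θ + √(L² − h²) = -5.149405 + √(8836.0 − 1065.3643) = -5.149405 + 88.151209 = 83.001805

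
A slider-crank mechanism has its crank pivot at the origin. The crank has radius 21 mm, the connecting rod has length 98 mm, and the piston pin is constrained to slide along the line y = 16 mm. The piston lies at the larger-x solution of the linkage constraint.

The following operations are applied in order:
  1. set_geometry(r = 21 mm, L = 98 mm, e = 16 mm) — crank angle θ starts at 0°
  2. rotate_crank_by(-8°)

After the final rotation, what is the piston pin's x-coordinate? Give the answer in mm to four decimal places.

116.9514

set_geometry: r = 21 mm, L = 98 mm, e = 16 mm; θ ← 0°
rotate_crank_by(-8°): θ ← 0° -8° = -8°
crank pin P = (r cos θ, r sin θ) = (20.795629, -2.922635)
h = r sin θ − e = -2.922635 − 16 = -18.922635
x = r cos θ + √(L² − h²) = 20.795629 + √(9604.0 − 358.0661) = 20.795629 + 96.155779 = 116.951409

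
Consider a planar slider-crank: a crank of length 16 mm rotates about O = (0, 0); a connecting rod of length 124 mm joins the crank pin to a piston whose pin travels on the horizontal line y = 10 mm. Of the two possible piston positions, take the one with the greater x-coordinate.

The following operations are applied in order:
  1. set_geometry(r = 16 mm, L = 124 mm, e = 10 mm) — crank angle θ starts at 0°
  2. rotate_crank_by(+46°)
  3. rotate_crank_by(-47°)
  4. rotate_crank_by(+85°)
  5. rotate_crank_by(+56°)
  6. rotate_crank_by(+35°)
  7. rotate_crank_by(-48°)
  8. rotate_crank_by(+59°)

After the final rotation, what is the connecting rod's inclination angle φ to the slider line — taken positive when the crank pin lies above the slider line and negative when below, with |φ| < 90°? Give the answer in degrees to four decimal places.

set_geometry: r = 16 mm, L = 124 mm, e = 10 mm; θ ← 0°
rotate_crank_by(+46°): θ ← 0° +46° = 46°
rotate_crank_by(-47°): θ ← 46° -47° = -1°
rotate_crank_by(+85°): θ ← -1° +85° = 84°
rotate_crank_by(+56°): θ ← 84° +56° = 140°
rotate_crank_by(+35°): θ ← 140° +35° = 175°
rotate_crank_by(-48°): θ ← 175° -48° = 127°
rotate_crank_by(+59°): θ ← 127° +59° = 186°
crank pin P = (r cos θ, r sin θ) = (-15.912350, -1.672455)
h = r sin θ − e = -1.672455 − 10 = -11.672455
sin φ = h / L = -11.672455 / 124 = -0.09413270
φ = arcsin(-0.09413270) = -5.401404°

-5.4014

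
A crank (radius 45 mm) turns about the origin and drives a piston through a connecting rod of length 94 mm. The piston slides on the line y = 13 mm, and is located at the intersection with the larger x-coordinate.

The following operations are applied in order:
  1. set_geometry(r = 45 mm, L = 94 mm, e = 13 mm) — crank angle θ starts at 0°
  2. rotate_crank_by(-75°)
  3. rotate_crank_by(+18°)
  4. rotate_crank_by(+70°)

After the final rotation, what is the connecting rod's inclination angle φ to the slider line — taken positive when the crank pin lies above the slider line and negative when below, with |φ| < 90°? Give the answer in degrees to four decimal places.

set_geometry: r = 45 mm, L = 94 mm, e = 13 mm; θ ← 0°
rotate_crank_by(-75°): θ ← 0° -75° = -75°
rotate_crank_by(+18°): θ ← -75° +18° = -57°
rotate_crank_by(+70°): θ ← -57° +70° = 13°
crank pin P = (r cos θ, r sin θ) = (43.846653, 10.122797)
h = r sin θ − e = 10.122797 − 13 = -2.877203
sin φ = h / L = -2.877203 / 94 = -0.03060854
φ = arcsin(-0.03060854) = -1.754014°

-1.7540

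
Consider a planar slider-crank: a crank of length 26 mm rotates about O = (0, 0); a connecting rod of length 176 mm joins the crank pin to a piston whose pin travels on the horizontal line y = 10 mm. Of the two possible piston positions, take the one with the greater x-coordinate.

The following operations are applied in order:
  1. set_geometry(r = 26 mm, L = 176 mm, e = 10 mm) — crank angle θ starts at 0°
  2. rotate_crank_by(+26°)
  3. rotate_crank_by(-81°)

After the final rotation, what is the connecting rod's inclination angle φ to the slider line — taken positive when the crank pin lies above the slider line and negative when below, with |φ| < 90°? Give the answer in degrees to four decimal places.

set_geometry: r = 26 mm, L = 176 mm, e = 10 mm; θ ← 0°
rotate_crank_by(+26°): θ ← 0° +26° = 26°
rotate_crank_by(-81°): θ ← 26° -81° = -55°
crank pin P = (r cos θ, r sin θ) = (14.912987, -21.297953)
h = r sin θ − e = -21.297953 − 10 = -31.297953
sin φ = h / L = -31.297953 / 176 = -0.17782928
φ = arcsin(-0.17782928) = -10.243347°

-10.2433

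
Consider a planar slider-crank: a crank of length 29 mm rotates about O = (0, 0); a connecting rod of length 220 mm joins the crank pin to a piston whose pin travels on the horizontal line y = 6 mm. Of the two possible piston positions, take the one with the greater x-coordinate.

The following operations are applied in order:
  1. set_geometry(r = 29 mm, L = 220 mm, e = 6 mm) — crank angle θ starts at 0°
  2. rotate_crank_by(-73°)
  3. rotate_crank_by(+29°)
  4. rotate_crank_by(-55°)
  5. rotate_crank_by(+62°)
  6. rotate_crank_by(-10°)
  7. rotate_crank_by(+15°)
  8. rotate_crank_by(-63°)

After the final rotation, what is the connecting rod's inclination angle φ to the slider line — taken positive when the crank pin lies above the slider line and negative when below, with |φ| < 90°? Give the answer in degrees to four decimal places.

-9.1250

set_geometry: r = 29 mm, L = 220 mm, e = 6 mm; θ ← 0°
rotate_crank_by(-73°): θ ← 0° -73° = -73°
rotate_crank_by(+29°): θ ← -73° +29° = -44°
rotate_crank_by(-55°): θ ← -44° -55° = -99°
rotate_crank_by(+62°): θ ← -99° +62° = -37°
rotate_crank_by(-10°): θ ← -37° -10° = -47°
rotate_crank_by(+15°): θ ← -47° +15° = -32°
rotate_crank_by(-63°): θ ← -32° -63° = -95°
crank pin P = (r cos θ, r sin θ) = (-2.527517, -28.889646)
h = r sin θ − e = -28.889646 − 6 = -34.889646
sin φ = h / L = -34.889646 / 220 = -0.15858930
φ = arcsin(-0.15858930) = -9.125024°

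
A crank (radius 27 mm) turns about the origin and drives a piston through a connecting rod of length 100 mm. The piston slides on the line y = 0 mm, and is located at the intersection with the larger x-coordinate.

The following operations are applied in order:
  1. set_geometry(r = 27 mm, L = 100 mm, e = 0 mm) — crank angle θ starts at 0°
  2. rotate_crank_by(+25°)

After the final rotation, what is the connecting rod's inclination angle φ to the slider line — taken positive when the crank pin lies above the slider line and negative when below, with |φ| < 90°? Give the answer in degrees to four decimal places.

set_geometry: r = 27 mm, L = 100 mm, e = 0 mm; θ ← 0°
rotate_crank_by(+25°): θ ← 0° +25° = 25°
crank pin P = (r cos θ, r sin θ) = (24.470310, 11.410693)
h = r sin θ − e = 11.410693 − 0 = 11.410693
sin φ = h / L = 11.410693 / 100 = 0.11410693
φ = arcsin(0.11410693) = 6.552117°

6.5521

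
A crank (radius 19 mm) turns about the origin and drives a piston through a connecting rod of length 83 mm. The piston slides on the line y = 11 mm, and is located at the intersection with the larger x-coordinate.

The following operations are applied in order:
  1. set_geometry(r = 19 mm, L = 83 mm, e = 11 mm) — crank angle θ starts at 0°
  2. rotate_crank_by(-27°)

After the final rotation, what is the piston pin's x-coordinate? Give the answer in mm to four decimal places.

97.5754

set_geometry: r = 19 mm, L = 83 mm, e = 11 mm; θ ← 0°
rotate_crank_by(-27°): θ ← 0° -27° = -27°
crank pin P = (r cos θ, r sin θ) = (16.929124, -8.625819)
h = r sin θ − e = -8.625819 − 11 = -19.625819
x = r cos θ + √(L² − h²) = 16.929124 + √(6889.0 − 385.1728) = 16.929124 + 80.646309 = 97.575433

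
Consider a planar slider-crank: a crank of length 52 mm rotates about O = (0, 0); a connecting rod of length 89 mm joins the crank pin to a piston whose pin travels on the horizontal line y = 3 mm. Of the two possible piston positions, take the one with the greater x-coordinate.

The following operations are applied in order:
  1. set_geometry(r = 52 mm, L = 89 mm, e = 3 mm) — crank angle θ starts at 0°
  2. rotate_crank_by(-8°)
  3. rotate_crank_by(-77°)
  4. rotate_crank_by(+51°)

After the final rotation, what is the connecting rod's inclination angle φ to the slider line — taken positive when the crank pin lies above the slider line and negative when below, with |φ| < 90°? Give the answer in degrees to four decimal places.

set_geometry: r = 52 mm, L = 89 mm, e = 3 mm; θ ← 0°
rotate_crank_by(-8°): θ ← 0° -8° = -8°
rotate_crank_by(-77°): θ ← -8° -77° = -85°
rotate_crank_by(+51°): θ ← -85° +51° = -34°
crank pin P = (r cos θ, r sin θ) = (43.109954, -29.078031)
h = r sin θ − e = -29.078031 − 3 = -32.078031
sin φ = h / L = -32.078031 / 89 = -0.36042731
φ = arcsin(-0.36042731) = -21.126441°

-21.1264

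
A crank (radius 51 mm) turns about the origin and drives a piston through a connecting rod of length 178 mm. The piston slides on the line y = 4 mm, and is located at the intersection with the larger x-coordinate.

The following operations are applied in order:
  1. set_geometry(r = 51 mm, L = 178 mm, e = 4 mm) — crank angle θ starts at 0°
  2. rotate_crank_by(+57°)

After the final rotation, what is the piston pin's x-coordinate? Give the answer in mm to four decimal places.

set_geometry: r = 51 mm, L = 178 mm, e = 4 mm; θ ← 0°
rotate_crank_by(+57°): θ ← 0° +57° = 57°
crank pin P = (r cos θ, r sin θ) = (27.776591, 42.772199)
h = r sin θ − e = 42.772199 − 4 = 38.772199
x = r cos θ + √(L² − h²) = 27.776591 + √(31684.0 − 1503.2834) = 27.776591 + 173.725981 = 201.502572

201.5026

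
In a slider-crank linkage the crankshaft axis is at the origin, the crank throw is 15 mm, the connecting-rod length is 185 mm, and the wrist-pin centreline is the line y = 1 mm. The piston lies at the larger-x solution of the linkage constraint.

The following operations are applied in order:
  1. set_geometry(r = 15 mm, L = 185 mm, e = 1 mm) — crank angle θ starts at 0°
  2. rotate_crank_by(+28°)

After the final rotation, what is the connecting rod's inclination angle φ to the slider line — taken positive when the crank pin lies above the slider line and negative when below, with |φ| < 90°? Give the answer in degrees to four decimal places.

1.8716

set_geometry: r = 15 mm, L = 185 mm, e = 1 mm; θ ← 0°
rotate_crank_by(+28°): θ ← 0° +28° = 28°
crank pin P = (r cos θ, r sin θ) = (13.244214, 7.042073)
h = r sin θ − e = 7.042073 − 1 = 6.042073
sin φ = h / L = 6.042073 / 185 = 0.03265986
φ = arcsin(0.03265986) = 1.871605°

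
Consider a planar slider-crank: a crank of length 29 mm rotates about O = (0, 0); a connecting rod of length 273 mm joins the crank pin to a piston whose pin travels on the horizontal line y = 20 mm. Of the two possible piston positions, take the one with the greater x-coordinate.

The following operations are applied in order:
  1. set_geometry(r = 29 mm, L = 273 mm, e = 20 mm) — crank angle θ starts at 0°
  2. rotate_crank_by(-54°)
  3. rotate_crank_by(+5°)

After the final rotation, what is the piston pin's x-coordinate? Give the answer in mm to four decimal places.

set_geometry: r = 29 mm, L = 273 mm, e = 20 mm; θ ← 0°
rotate_crank_by(-54°): θ ← 0° -54° = -54°
rotate_crank_by(+5°): θ ← -54° +5° = -49°
crank pin P = (r cos θ, r sin θ) = (19.025712, -21.886578)
h = r sin θ − e = -21.886578 − 20 = -41.886578
x = r cos θ + √(L² − h²) = 19.025712 + √(74529.0 − 1754.4854) = 19.025712 + 269.767520 = 288.793231

288.7932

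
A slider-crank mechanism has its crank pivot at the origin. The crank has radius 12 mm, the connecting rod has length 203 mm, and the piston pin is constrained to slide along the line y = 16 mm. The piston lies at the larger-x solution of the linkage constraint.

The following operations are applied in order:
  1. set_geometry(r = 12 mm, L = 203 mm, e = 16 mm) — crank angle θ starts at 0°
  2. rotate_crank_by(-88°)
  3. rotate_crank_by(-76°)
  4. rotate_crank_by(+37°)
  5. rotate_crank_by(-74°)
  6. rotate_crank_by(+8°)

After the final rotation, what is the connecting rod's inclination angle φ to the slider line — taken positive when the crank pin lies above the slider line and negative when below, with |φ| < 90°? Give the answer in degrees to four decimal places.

-3.7567

set_geometry: r = 12 mm, L = 203 mm, e = 16 mm; θ ← 0°
rotate_crank_by(-88°): θ ← 0° -88° = -88°
rotate_crank_by(-76°): θ ← -88° -76° = -164°
rotate_crank_by(+37°): θ ← -164° +37° = -127°
rotate_crank_by(-74°): θ ← -127° -74° = -201°
rotate_crank_by(+8°): θ ← -201° +8° = -193°
crank pin P = (r cos θ, r sin θ) = (-11.692441, 2.699413)
h = r sin θ − e = 2.699413 − 16 = -13.300587
sin φ = h / L = -13.300587 / 203 = -0.06552013
φ = arcsin(-0.06552013) = -3.756718°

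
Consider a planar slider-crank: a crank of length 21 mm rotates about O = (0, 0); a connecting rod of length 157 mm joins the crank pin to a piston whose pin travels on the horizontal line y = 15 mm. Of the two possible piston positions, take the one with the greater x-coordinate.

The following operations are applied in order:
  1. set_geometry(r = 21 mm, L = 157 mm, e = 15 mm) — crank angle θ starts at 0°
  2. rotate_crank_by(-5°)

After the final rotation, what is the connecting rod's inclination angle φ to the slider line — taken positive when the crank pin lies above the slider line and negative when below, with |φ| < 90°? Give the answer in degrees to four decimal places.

set_geometry: r = 21 mm, L = 157 mm, e = 15 mm; θ ← 0°
rotate_crank_by(-5°): θ ← 0° -5° = -5°
crank pin P = (r cos θ, r sin θ) = (20.920089, -1.830271)
h = r sin θ − e = -1.830271 − 15 = -16.830271
sin φ = h / L = -16.830271 / 157 = -0.10719918
φ = arcsin(-0.10719918) = -6.153885°

-6.1539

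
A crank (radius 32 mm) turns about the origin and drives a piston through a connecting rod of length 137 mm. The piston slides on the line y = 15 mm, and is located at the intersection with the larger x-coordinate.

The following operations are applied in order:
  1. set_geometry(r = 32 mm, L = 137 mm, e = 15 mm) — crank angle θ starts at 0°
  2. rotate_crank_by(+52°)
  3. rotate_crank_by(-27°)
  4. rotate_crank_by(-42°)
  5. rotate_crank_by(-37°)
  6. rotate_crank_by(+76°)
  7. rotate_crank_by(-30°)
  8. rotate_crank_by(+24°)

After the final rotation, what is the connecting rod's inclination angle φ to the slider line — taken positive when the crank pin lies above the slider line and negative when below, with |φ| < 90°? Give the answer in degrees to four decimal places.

-2.5853

set_geometry: r = 32 mm, L = 137 mm, e = 15 mm; θ ← 0°
rotate_crank_by(+52°): θ ← 0° +52° = 52°
rotate_crank_by(-27°): θ ← 52° -27° = 25°
rotate_crank_by(-42°): θ ← 25° -42° = -17°
rotate_crank_by(-37°): θ ← -17° -37° = -54°
rotate_crank_by(+76°): θ ← -54° +76° = 22°
rotate_crank_by(-30°): θ ← 22° -30° = -8°
rotate_crank_by(+24°): θ ← -8° +24° = 16°
crank pin P = (r cos θ, r sin θ) = (30.760374, 8.820395)
h = r sin θ − e = 8.820395 − 15 = -6.179605
sin φ = h / L = -6.179605 / 137 = -0.04510660
φ = arcsin(-0.04510660) = -2.585295°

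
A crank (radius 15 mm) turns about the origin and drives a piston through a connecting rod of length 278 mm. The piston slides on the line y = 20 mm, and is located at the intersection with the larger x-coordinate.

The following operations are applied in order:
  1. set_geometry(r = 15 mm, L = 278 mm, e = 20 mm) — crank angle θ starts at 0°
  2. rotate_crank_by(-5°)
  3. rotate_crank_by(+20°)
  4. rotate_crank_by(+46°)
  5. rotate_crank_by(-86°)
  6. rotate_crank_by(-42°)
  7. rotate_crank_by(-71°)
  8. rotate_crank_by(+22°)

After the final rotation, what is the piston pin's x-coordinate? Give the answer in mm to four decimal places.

269.4008

set_geometry: r = 15 mm, L = 278 mm, e = 20 mm; θ ← 0°
rotate_crank_by(-5°): θ ← 0° -5° = -5°
rotate_crank_by(+20°): θ ← -5° +20° = 15°
rotate_crank_by(+46°): θ ← 15° +46° = 61°
rotate_crank_by(-86°): θ ← 61° -86° = -25°
rotate_crank_by(-42°): θ ← -25° -42° = -67°
rotate_crank_by(-71°): θ ← -67° -71° = -138°
rotate_crank_by(+22°): θ ← -138° +22° = -116°
crank pin P = (r cos θ, r sin θ) = (-6.575567, -13.481911)
h = r sin θ − e = -13.481911 − 20 = -33.481911
x = r cos θ + √(L² − h²) = -6.575567 + √(77284.0 − 1121.0383) = -6.575567 + 275.976379 = 269.400812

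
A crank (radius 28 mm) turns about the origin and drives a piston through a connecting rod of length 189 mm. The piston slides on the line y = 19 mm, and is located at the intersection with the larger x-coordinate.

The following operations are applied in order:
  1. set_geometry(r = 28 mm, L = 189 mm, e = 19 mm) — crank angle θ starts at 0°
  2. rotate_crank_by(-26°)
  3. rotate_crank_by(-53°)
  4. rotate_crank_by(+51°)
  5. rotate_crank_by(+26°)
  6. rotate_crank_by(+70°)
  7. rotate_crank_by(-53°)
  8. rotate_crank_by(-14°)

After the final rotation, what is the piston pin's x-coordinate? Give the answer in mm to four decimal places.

216.0870

set_geometry: r = 28 mm, L = 189 mm, e = 19 mm; θ ← 0°
rotate_crank_by(-26°): θ ← 0° -26° = -26°
rotate_crank_by(-53°): θ ← -26° -53° = -79°
rotate_crank_by(+51°): θ ← -79° +51° = -28°
rotate_crank_by(+26°): θ ← -28° +26° = -2°
rotate_crank_by(+70°): θ ← -2° +70° = 68°
rotate_crank_by(-53°): θ ← 68° -53° = 15°
rotate_crank_by(-14°): θ ← 15° -14° = 1°
crank pin P = (r cos θ, r sin θ) = (27.995735, 0.488667)
h = r sin θ − e = 0.488667 − 19 = -18.511333
x = r cos θ + √(L² − h²) = 27.995735 + √(35721.0 − 342.6694) = 27.995735 + 188.091283 = 216.087018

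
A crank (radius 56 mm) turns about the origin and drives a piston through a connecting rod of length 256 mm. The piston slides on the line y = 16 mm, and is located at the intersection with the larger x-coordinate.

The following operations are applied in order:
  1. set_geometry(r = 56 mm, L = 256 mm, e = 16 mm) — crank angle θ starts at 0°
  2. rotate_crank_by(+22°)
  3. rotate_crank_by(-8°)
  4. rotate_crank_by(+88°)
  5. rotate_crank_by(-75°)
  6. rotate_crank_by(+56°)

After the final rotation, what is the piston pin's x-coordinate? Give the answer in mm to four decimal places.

259.7461

set_geometry: r = 56 mm, L = 256 mm, e = 16 mm; θ ← 0°
rotate_crank_by(+22°): θ ← 0° +22° = 22°
rotate_crank_by(-8°): θ ← 22° -8° = 14°
rotate_crank_by(+88°): θ ← 14° +88° = 102°
rotate_crank_by(-75°): θ ← 102° -75° = 27°
rotate_crank_by(+56°): θ ← 27° +56° = 83°
crank pin P = (r cos θ, r sin θ) = (6.824683, 55.582584)
h = r sin θ − e = 55.582584 − 16 = 39.582584
x = r cos θ + √(L² − h²) = 6.824683 + √(65536.0 − 1566.7810) = 6.824683 + 252.921369 = 259.746052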